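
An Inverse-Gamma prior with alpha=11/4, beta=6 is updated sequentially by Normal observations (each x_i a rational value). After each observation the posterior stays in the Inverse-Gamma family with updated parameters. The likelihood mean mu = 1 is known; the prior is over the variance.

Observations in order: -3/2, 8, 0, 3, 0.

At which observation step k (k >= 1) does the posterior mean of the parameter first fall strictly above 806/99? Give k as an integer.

k = 2

obs 1: x=-3/2 → posterior Inverse-Gamma(13/4, 73/8)
obs 2: x=8 → posterior Inverse-Gamma(15/4, 269/8)
obs 3: x=0 → posterior Inverse-Gamma(17/4, 273/8)
obs 4: x=3 → posterior Inverse-Gamma(19/4, 289/8)
obs 5: x=0 → posterior Inverse-Gamma(21/4, 293/8)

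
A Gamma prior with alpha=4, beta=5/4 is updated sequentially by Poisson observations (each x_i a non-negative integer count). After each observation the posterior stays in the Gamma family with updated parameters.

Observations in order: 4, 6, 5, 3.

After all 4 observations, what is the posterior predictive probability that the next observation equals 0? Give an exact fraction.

122694327386105632949003612841/5684341886080801486968994140625

obs 1: x=4 → posterior Gamma(8, 9/4)
obs 2: x=6 → posterior Gamma(14, 13/4)
obs 3: x=5 → posterior Gamma(19, 17/4)
obs 4: x=3 → posterior Gamma(22, 21/4)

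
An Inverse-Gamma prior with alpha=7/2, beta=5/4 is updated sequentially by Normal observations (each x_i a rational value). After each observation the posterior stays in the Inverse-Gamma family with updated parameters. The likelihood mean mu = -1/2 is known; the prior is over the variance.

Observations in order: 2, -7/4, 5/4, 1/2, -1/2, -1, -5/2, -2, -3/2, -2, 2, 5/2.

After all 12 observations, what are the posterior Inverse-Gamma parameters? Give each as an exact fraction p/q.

obs 1: x=2 → posterior Inverse-Gamma(4, 35/8)
obs 2: x=-7/4 → posterior Inverse-Gamma(9/2, 165/32)
obs 3: x=5/4 → posterior Inverse-Gamma(5, 107/16)
obs 4: x=1/2 → posterior Inverse-Gamma(11/2, 115/16)
obs 5: x=-1/2 → posterior Inverse-Gamma(6, 115/16)
obs 6: x=-1 → posterior Inverse-Gamma(13/2, 117/16)
obs 7: x=-5/2 → posterior Inverse-Gamma(7, 149/16)
obs 8: x=-2 → posterior Inverse-Gamma(15/2, 167/16)
obs 9: x=-3/2 → posterior Inverse-Gamma(8, 175/16)
obs 10: x=-2 → posterior Inverse-Gamma(17/2, 193/16)
obs 11: x=2 → posterior Inverse-Gamma(9, 243/16)
obs 12: x=5/2 → posterior Inverse-Gamma(19/2, 315/16)

alpha=19/2, beta=315/16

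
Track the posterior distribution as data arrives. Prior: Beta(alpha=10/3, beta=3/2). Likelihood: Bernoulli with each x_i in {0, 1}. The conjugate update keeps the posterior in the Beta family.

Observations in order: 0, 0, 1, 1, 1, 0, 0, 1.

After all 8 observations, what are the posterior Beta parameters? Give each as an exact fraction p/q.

obs 1: x=0 → posterior Beta(10/3, 5/2)
obs 2: x=0 → posterior Beta(10/3, 7/2)
obs 3: x=1 → posterior Beta(13/3, 7/2)
obs 4: x=1 → posterior Beta(16/3, 7/2)
obs 5: x=1 → posterior Beta(19/3, 7/2)
obs 6: x=0 → posterior Beta(19/3, 9/2)
obs 7: x=0 → posterior Beta(19/3, 11/2)
obs 8: x=1 → posterior Beta(22/3, 11/2)

alpha=22/3, beta=11/2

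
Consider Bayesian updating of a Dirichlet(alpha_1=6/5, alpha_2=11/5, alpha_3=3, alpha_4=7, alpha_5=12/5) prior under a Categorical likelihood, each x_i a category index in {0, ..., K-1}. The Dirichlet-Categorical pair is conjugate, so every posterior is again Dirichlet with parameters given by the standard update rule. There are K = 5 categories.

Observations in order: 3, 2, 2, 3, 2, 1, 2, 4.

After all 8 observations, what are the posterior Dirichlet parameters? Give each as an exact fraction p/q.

obs 1: x=3 → posterior Dirichlet(6/5, 11/5, 3, 8, 12/5)
obs 2: x=2 → posterior Dirichlet(6/5, 11/5, 4, 8, 12/5)
obs 3: x=2 → posterior Dirichlet(6/5, 11/5, 5, 8, 12/5)
obs 4: x=3 → posterior Dirichlet(6/5, 11/5, 5, 9, 12/5)
obs 5: x=2 → posterior Dirichlet(6/5, 11/5, 6, 9, 12/5)
obs 6: x=1 → posterior Dirichlet(6/5, 16/5, 6, 9, 12/5)
obs 7: x=2 → posterior Dirichlet(6/5, 16/5, 7, 9, 12/5)
obs 8: x=4 → posterior Dirichlet(6/5, 16/5, 7, 9, 17/5)

alpha_1=6/5, alpha_2=16/5, alpha_3=7, alpha_4=9, alpha_5=17/5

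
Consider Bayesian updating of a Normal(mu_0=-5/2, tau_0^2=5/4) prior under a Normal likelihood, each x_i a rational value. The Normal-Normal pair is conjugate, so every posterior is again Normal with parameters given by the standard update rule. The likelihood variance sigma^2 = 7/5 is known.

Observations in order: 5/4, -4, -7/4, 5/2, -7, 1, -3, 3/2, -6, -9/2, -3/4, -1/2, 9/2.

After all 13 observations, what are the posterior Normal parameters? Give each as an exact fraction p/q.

mu_0=-1955/1412, tau_0^2=35/353

obs 1: x=5/4 → posterior Normal(-155/212, 35/53)
obs 2: x=-4 → posterior Normal(-185/104, 35/78)
obs 3: x=-7/4 → posterior Normal(-365/206, 35/103)
obs 4: x=5/2 → posterior Normal(-15/16, 35/128)
obs 5: x=-7 → posterior Normal(-295/153, 35/153)
obs 6: x=1 → posterior Normal(-135/89, 35/178)
obs 7: x=-3 → posterior Normal(-345/203, 5/29)
obs 8: x=3/2 → posterior Normal(-205/152, 35/228)
obs 9: x=-6 → posterior Normal(-915/506, 35/253)
obs 10: x=-9/2 → posterior Normal(-285/139, 35/278)
obs 11: x=-3/4 → posterior Normal(-785/404, 35/303)
obs 12: x=-1/2 → posterior Normal(-2405/1312, 35/328)
obs 13: x=9/2 → posterior Normal(-1955/1412, 35/353)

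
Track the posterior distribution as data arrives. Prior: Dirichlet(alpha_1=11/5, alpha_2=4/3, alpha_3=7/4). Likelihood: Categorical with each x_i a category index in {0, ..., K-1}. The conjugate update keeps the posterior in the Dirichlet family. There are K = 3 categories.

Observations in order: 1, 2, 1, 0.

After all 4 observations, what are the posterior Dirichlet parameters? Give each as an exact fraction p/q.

obs 1: x=1 → posterior Dirichlet(11/5, 7/3, 7/4)
obs 2: x=2 → posterior Dirichlet(11/5, 7/3, 11/4)
obs 3: x=1 → posterior Dirichlet(11/5, 10/3, 11/4)
obs 4: x=0 → posterior Dirichlet(16/5, 10/3, 11/4)

alpha_1=16/5, alpha_2=10/3, alpha_3=11/4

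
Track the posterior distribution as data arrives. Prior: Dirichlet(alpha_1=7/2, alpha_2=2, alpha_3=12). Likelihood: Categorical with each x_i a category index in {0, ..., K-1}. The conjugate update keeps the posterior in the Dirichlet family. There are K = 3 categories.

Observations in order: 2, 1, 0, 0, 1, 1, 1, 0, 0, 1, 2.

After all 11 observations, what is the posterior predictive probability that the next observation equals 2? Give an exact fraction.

28/57

obs 1: x=2 → posterior Dirichlet(7/2, 2, 13)
obs 2: x=1 → posterior Dirichlet(7/2, 3, 13)
obs 3: x=0 → posterior Dirichlet(9/2, 3, 13)
obs 4: x=0 → posterior Dirichlet(11/2, 3, 13)
obs 5: x=1 → posterior Dirichlet(11/2, 4, 13)
obs 6: x=1 → posterior Dirichlet(11/2, 5, 13)
obs 7: x=1 → posterior Dirichlet(11/2, 6, 13)
obs 8: x=0 → posterior Dirichlet(13/2, 6, 13)
obs 9: x=0 → posterior Dirichlet(15/2, 6, 13)
obs 10: x=1 → posterior Dirichlet(15/2, 7, 13)
obs 11: x=2 → posterior Dirichlet(15/2, 7, 14)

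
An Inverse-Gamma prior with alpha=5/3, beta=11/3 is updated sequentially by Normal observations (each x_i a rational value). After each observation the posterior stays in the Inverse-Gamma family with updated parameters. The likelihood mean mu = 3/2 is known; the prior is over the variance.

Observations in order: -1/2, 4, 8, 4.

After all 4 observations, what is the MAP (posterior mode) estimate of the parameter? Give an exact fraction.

obs 1: x=-1/2 → posterior Inverse-Gamma(13/6, 17/3)
obs 2: x=4 → posterior Inverse-Gamma(8/3, 211/24)
obs 3: x=8 → posterior Inverse-Gamma(19/6, 359/12)
obs 4: x=4 → posterior Inverse-Gamma(11/3, 793/24)

793/112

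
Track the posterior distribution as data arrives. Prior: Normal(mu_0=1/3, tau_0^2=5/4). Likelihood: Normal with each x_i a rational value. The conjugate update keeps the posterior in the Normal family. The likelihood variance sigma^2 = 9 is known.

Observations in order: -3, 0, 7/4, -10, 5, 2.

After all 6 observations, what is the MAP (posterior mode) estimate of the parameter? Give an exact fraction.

obs 1: x=-3 → posterior Normal(-3/41, 45/41)
obs 2: x=0 → posterior Normal(-3/46, 45/46)
obs 3: x=7/4 → posterior Normal(23/204, 15/17)
obs 4: x=-10 → posterior Normal(-177/224, 45/56)
obs 5: x=5 → posterior Normal(-77/244, 45/61)
obs 6: x=2 → posterior Normal(-37/264, 15/22)

-37/264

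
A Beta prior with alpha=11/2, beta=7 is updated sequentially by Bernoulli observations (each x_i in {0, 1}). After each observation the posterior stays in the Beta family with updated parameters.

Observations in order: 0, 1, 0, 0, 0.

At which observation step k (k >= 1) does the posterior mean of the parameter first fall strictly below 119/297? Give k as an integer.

k = 4

obs 1: x=0 → posterior Beta(11/2, 8)
obs 2: x=1 → posterior Beta(13/2, 8)
obs 3: x=0 → posterior Beta(13/2, 9)
obs 4: x=0 → posterior Beta(13/2, 10)
obs 5: x=0 → posterior Beta(13/2, 11)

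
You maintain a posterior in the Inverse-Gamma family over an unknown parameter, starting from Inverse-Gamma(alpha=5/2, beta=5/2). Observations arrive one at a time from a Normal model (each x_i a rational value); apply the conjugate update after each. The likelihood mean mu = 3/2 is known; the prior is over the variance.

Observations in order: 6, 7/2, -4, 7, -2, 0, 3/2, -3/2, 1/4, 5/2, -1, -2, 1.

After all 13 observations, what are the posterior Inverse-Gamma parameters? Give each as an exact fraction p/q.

alpha=9, beta=2153/32

obs 1: x=6 → posterior Inverse-Gamma(3, 101/8)
obs 2: x=7/2 → posterior Inverse-Gamma(7/2, 117/8)
obs 3: x=-4 → posterior Inverse-Gamma(4, 119/4)
obs 4: x=7 → posterior Inverse-Gamma(9/2, 359/8)
obs 5: x=-2 → posterior Inverse-Gamma(5, 51)
obs 6: x=0 → posterior Inverse-Gamma(11/2, 417/8)
obs 7: x=3/2 → posterior Inverse-Gamma(6, 417/8)
obs 8: x=-3/2 → posterior Inverse-Gamma(13/2, 453/8)
obs 9: x=1/4 → posterior Inverse-Gamma(7, 1837/32)
obs 10: x=5/2 → posterior Inverse-Gamma(15/2, 1853/32)
obs 11: x=-1 → posterior Inverse-Gamma(8, 1953/32)
obs 12: x=-2 → posterior Inverse-Gamma(17/2, 2149/32)
obs 13: x=1 → posterior Inverse-Gamma(9, 2153/32)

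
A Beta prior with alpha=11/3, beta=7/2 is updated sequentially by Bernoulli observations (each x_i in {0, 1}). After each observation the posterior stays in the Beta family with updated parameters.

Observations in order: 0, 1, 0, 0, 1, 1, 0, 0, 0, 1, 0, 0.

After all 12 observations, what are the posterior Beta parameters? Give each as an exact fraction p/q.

obs 1: x=0 → posterior Beta(11/3, 9/2)
obs 2: x=1 → posterior Beta(14/3, 9/2)
obs 3: x=0 → posterior Beta(14/3, 11/2)
obs 4: x=0 → posterior Beta(14/3, 13/2)
obs 5: x=1 → posterior Beta(17/3, 13/2)
obs 6: x=1 → posterior Beta(20/3, 13/2)
obs 7: x=0 → posterior Beta(20/3, 15/2)
obs 8: x=0 → posterior Beta(20/3, 17/2)
obs 9: x=0 → posterior Beta(20/3, 19/2)
obs 10: x=1 → posterior Beta(23/3, 19/2)
obs 11: x=0 → posterior Beta(23/3, 21/2)
obs 12: x=0 → posterior Beta(23/3, 23/2)

alpha=23/3, beta=23/2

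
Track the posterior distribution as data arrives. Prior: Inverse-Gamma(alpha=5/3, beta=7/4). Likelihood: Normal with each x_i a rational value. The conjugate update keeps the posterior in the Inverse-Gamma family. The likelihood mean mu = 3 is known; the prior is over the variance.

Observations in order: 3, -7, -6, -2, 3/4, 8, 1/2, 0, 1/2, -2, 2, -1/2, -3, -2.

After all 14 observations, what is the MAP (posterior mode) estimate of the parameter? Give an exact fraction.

17295/928

obs 1: x=3 → posterior Inverse-Gamma(13/6, 7/4)
obs 2: x=-7 → posterior Inverse-Gamma(8/3, 207/4)
obs 3: x=-6 → posterior Inverse-Gamma(19/6, 369/4)
obs 4: x=-2 → posterior Inverse-Gamma(11/3, 419/4)
obs 5: x=3/4 → posterior Inverse-Gamma(25/6, 3433/32)
obs 6: x=8 → posterior Inverse-Gamma(14/3, 3833/32)
obs 7: x=1/2 → posterior Inverse-Gamma(31/6, 3933/32)
obs 8: x=0 → posterior Inverse-Gamma(17/3, 4077/32)
obs 9: x=1/2 → posterior Inverse-Gamma(37/6, 4177/32)
obs 10: x=-2 → posterior Inverse-Gamma(20/3, 4577/32)
obs 11: x=2 → posterior Inverse-Gamma(43/6, 4593/32)
obs 12: x=-1/2 → posterior Inverse-Gamma(23/3, 4789/32)
obs 13: x=-3 → posterior Inverse-Gamma(49/6, 5365/32)
obs 14: x=-2 → posterior Inverse-Gamma(26/3, 5765/32)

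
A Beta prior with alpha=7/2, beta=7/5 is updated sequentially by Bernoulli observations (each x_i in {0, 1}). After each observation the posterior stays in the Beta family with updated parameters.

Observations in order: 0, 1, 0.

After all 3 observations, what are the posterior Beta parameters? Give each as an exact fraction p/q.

obs 1: x=0 → posterior Beta(7/2, 12/5)
obs 2: x=1 → posterior Beta(9/2, 12/5)
obs 3: x=0 → posterior Beta(9/2, 17/5)

alpha=9/2, beta=17/5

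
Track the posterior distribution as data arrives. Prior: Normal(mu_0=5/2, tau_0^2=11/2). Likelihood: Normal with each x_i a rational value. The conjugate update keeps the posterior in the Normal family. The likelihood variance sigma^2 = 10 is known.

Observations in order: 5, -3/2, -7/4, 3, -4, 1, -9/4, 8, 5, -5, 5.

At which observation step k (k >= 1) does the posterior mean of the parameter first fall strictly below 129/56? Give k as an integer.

obs 1: x=5 → posterior Normal(105/31, 110/31)
obs 2: x=-3/2 → posterior Normal(59/28, 55/21)
obs 3: x=-7/4 → posterior Normal(277/212, 110/53)
obs 4: x=3 → posterior Normal(409/256, 55/32)
obs 5: x=-4 → posterior Normal(233/300, 22/15)
obs 6: x=1 → posterior Normal(277/344, 55/43)
obs 7: x=-9/4 → posterior Normal(89/194, 110/97)
obs 8: x=8 → posterior Normal(265/216, 55/54)
obs 9: x=5 → posterior Normal(375/238, 110/119)
obs 10: x=-5 → posterior Normal(53/52, 11/13)
obs 11: x=5 → posterior Normal(125/94, 110/141)

k = 2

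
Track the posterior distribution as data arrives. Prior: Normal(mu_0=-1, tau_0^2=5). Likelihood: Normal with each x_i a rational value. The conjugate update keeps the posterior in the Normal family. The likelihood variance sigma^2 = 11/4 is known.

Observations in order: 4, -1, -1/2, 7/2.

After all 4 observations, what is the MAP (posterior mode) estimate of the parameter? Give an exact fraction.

obs 1: x=4 → posterior Normal(69/31, 55/31)
obs 2: x=-1 → posterior Normal(49/51, 55/51)
obs 3: x=-1/2 → posterior Normal(39/71, 55/71)
obs 4: x=7/2 → posterior Normal(109/91, 55/91)

109/91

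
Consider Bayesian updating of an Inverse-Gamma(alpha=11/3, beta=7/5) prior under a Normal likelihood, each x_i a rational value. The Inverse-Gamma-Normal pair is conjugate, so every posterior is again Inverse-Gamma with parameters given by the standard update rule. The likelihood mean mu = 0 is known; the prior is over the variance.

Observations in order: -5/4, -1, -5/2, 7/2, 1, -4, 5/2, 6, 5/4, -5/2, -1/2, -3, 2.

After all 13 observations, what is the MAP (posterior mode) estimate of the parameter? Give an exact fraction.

12501/2680

obs 1: x=-5/4 → posterior Inverse-Gamma(25/6, 349/160)
obs 2: x=-1 → posterior Inverse-Gamma(14/3, 429/160)
obs 3: x=-5/2 → posterior Inverse-Gamma(31/6, 929/160)
obs 4: x=7/2 → posterior Inverse-Gamma(17/3, 1909/160)
obs 5: x=1 → posterior Inverse-Gamma(37/6, 1989/160)
obs 6: x=-4 → posterior Inverse-Gamma(20/3, 3269/160)
obs 7: x=5/2 → posterior Inverse-Gamma(43/6, 3769/160)
obs 8: x=6 → posterior Inverse-Gamma(23/3, 6649/160)
obs 9: x=5/4 → posterior Inverse-Gamma(49/6, 3387/80)
obs 10: x=-5/2 → posterior Inverse-Gamma(26/3, 3637/80)
obs 11: x=-1/2 → posterior Inverse-Gamma(55/6, 3647/80)
obs 12: x=-3 → posterior Inverse-Gamma(29/3, 4007/80)
obs 13: x=2 → posterior Inverse-Gamma(61/6, 4167/80)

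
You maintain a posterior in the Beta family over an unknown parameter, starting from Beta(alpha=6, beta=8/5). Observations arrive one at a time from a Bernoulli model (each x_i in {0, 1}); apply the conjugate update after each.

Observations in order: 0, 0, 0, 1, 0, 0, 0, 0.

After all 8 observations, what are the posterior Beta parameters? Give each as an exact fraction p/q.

alpha=7, beta=43/5

obs 1: x=0 → posterior Beta(6, 13/5)
obs 2: x=0 → posterior Beta(6, 18/5)
obs 3: x=0 → posterior Beta(6, 23/5)
obs 4: x=1 → posterior Beta(7, 23/5)
obs 5: x=0 → posterior Beta(7, 28/5)
obs 6: x=0 → posterior Beta(7, 33/5)
obs 7: x=0 → posterior Beta(7, 38/5)
obs 8: x=0 → posterior Beta(7, 43/5)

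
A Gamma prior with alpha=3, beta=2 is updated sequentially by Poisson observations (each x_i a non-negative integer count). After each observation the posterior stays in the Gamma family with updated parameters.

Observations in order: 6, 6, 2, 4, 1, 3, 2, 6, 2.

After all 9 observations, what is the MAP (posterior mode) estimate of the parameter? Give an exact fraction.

34/11

obs 1: x=6 → posterior Gamma(9, 3)
obs 2: x=6 → posterior Gamma(15, 4)
obs 3: x=2 → posterior Gamma(17, 5)
obs 4: x=4 → posterior Gamma(21, 6)
obs 5: x=1 → posterior Gamma(22, 7)
obs 6: x=3 → posterior Gamma(25, 8)
obs 7: x=2 → posterior Gamma(27, 9)
obs 8: x=6 → posterior Gamma(33, 10)
obs 9: x=2 → posterior Gamma(35, 11)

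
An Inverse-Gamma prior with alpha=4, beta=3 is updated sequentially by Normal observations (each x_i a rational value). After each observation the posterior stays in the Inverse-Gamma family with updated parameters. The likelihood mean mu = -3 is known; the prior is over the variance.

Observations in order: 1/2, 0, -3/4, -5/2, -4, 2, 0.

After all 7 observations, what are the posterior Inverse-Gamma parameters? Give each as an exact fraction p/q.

alpha=15/2, beta=1081/32

obs 1: x=1/2 → posterior Inverse-Gamma(9/2, 73/8)
obs 2: x=0 → posterior Inverse-Gamma(5, 109/8)
obs 3: x=-3/4 → posterior Inverse-Gamma(11/2, 517/32)
obs 4: x=-5/2 → posterior Inverse-Gamma(6, 521/32)
obs 5: x=-4 → posterior Inverse-Gamma(13/2, 537/32)
obs 6: x=2 → posterior Inverse-Gamma(7, 937/32)
obs 7: x=0 → posterior Inverse-Gamma(15/2, 1081/32)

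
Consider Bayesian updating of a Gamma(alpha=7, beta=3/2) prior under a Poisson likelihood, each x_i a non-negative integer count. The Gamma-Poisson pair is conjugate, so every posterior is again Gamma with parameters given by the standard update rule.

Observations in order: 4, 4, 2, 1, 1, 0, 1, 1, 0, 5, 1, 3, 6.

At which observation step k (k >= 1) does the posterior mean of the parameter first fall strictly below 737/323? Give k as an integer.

obs 1: x=4 → posterior Gamma(11, 5/2)
obs 2: x=4 → posterior Gamma(15, 7/2)
obs 3: x=2 → posterior Gamma(17, 9/2)
obs 4: x=1 → posterior Gamma(18, 11/2)
obs 5: x=1 → posterior Gamma(19, 13/2)
obs 6: x=0 → posterior Gamma(19, 15/2)
obs 7: x=1 → posterior Gamma(20, 17/2)
obs 8: x=1 → posterior Gamma(21, 19/2)
obs 9: x=0 → posterior Gamma(21, 21/2)
obs 10: x=5 → posterior Gamma(26, 23/2)
obs 11: x=1 → posterior Gamma(27, 25/2)
obs 12: x=3 → posterior Gamma(30, 27/2)
obs 13: x=6 → posterior Gamma(36, 29/2)

k = 8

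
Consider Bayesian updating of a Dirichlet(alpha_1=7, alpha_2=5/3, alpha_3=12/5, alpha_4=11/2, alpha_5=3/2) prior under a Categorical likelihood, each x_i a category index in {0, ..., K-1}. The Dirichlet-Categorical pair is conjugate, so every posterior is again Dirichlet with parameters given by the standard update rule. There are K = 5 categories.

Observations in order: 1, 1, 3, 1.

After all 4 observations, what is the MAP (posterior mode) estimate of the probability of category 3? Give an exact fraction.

obs 1: x=1 → posterior Dirichlet(7, 8/3, 12/5, 11/2, 3/2)
obs 2: x=1 → posterior Dirichlet(7, 11/3, 12/5, 11/2, 3/2)
obs 3: x=3 → posterior Dirichlet(7, 11/3, 12/5, 13/2, 3/2)
obs 4: x=1 → posterior Dirichlet(7, 14/3, 12/5, 13/2, 3/2)

165/512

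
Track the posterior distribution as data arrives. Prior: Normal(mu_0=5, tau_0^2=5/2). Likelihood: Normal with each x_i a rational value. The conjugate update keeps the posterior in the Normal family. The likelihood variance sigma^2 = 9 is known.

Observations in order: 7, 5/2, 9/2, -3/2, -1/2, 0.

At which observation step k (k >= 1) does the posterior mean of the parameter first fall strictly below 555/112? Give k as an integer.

obs 1: x=7 → posterior Normal(125/23, 45/23)
obs 2: x=5/2 → posterior Normal(275/56, 45/28)
obs 3: x=9/2 → posterior Normal(160/33, 15/11)
obs 4: x=-3/2 → posterior Normal(305/76, 45/38)
obs 5: x=-1/2 → posterior Normal(150/43, 45/43)
obs 6: x=0 → posterior Normal(25/8, 15/16)

k = 2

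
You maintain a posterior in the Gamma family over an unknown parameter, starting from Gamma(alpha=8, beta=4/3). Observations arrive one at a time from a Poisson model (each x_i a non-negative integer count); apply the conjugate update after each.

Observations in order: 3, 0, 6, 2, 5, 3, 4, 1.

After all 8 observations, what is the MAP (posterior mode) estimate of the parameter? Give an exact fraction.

93/28

obs 1: x=3 → posterior Gamma(11, 7/3)
obs 2: x=0 → posterior Gamma(11, 10/3)
obs 3: x=6 → posterior Gamma(17, 13/3)
obs 4: x=2 → posterior Gamma(19, 16/3)
obs 5: x=5 → posterior Gamma(24, 19/3)
obs 6: x=3 → posterior Gamma(27, 22/3)
obs 7: x=4 → posterior Gamma(31, 25/3)
obs 8: x=1 → posterior Gamma(32, 28/3)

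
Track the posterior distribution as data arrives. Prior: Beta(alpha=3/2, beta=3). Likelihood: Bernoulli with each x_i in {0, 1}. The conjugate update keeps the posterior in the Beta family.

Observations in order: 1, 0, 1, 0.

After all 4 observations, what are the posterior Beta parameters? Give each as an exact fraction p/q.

alpha=7/2, beta=5

obs 1: x=1 → posterior Beta(5/2, 3)
obs 2: x=0 → posterior Beta(5/2, 4)
obs 3: x=1 → posterior Beta(7/2, 4)
obs 4: x=0 → posterior Beta(7/2, 5)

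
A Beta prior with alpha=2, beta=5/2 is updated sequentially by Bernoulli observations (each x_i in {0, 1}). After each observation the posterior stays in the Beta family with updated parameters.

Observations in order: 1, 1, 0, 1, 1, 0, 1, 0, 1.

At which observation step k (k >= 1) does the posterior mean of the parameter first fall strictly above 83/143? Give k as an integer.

k = 2

obs 1: x=1 → posterior Beta(3, 5/2)
obs 2: x=1 → posterior Beta(4, 5/2)
obs 3: x=0 → posterior Beta(4, 7/2)
obs 4: x=1 → posterior Beta(5, 7/2)
obs 5: x=1 → posterior Beta(6, 7/2)
obs 6: x=0 → posterior Beta(6, 9/2)
obs 7: x=1 → posterior Beta(7, 9/2)
obs 8: x=0 → posterior Beta(7, 11/2)
obs 9: x=1 → posterior Beta(8, 11/2)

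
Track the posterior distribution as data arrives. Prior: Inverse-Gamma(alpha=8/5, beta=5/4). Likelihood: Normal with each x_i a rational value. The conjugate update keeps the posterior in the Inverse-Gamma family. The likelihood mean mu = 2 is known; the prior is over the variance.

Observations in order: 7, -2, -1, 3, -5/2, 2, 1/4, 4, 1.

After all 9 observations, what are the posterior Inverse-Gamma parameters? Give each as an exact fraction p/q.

alpha=61/10, beta=1309/32

obs 1: x=7 → posterior Inverse-Gamma(21/10, 55/4)
obs 2: x=-2 → posterior Inverse-Gamma(13/5, 87/4)
obs 3: x=-1 → posterior Inverse-Gamma(31/10, 105/4)
obs 4: x=3 → posterior Inverse-Gamma(18/5, 107/4)
obs 5: x=-5/2 → posterior Inverse-Gamma(41/10, 295/8)
obs 6: x=2 → posterior Inverse-Gamma(23/5, 295/8)
obs 7: x=1/4 → posterior Inverse-Gamma(51/10, 1229/32)
obs 8: x=4 → posterior Inverse-Gamma(28/5, 1293/32)
obs 9: x=1 → posterior Inverse-Gamma(61/10, 1309/32)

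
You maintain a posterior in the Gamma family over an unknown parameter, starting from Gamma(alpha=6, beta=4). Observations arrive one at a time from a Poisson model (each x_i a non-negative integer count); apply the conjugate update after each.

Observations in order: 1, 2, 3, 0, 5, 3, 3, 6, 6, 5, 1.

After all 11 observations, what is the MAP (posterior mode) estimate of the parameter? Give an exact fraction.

8/3

obs 1: x=1 → posterior Gamma(7, 5)
obs 2: x=2 → posterior Gamma(9, 6)
obs 3: x=3 → posterior Gamma(12, 7)
obs 4: x=0 → posterior Gamma(12, 8)
obs 5: x=5 → posterior Gamma(17, 9)
obs 6: x=3 → posterior Gamma(20, 10)
obs 7: x=3 → posterior Gamma(23, 11)
obs 8: x=6 → posterior Gamma(29, 12)
obs 9: x=6 → posterior Gamma(35, 13)
obs 10: x=5 → posterior Gamma(40, 14)
obs 11: x=1 → posterior Gamma(41, 15)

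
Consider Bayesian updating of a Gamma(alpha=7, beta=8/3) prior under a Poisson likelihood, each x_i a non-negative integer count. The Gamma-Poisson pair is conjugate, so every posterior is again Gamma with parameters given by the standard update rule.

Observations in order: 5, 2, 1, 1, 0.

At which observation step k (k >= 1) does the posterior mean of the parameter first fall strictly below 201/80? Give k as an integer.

k = 4

obs 1: x=5 → posterior Gamma(12, 11/3)
obs 2: x=2 → posterior Gamma(14, 14/3)
obs 3: x=1 → posterior Gamma(15, 17/3)
obs 4: x=1 → posterior Gamma(16, 20/3)
obs 5: x=0 → posterior Gamma(16, 23/3)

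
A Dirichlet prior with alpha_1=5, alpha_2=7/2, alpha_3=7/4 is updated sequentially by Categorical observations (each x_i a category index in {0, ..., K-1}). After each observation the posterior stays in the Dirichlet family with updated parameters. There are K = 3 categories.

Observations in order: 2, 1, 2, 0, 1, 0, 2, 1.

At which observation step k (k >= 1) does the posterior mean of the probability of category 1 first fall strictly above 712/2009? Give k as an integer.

k = 2

obs 1: x=2 → posterior Dirichlet(5, 7/2, 11/4)
obs 2: x=1 → posterior Dirichlet(5, 9/2, 11/4)
obs 3: x=2 → posterior Dirichlet(5, 9/2, 15/4)
obs 4: x=0 → posterior Dirichlet(6, 9/2, 15/4)
obs 5: x=1 → posterior Dirichlet(6, 11/2, 15/4)
obs 6: x=0 → posterior Dirichlet(7, 11/2, 15/4)
obs 7: x=2 → posterior Dirichlet(7, 11/2, 19/4)
obs 8: x=1 → posterior Dirichlet(7, 13/2, 19/4)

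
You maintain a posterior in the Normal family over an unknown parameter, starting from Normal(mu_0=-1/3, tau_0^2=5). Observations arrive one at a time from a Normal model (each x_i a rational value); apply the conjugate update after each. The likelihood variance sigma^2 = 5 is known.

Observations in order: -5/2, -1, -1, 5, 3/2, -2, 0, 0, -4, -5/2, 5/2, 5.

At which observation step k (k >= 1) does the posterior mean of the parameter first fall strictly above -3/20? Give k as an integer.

k = 4

obs 1: x=-5/2 → posterior Normal(-17/12, 5/2)
obs 2: x=-1 → posterior Normal(-23/18, 5/3)
obs 3: x=-1 → posterior Normal(-29/24, 5/4)
obs 4: x=5 → posterior Normal(1/30, 1)
obs 5: x=3/2 → posterior Normal(5/18, 5/6)
obs 6: x=-2 → posterior Normal(-1/21, 5/7)
obs 7: x=0 → posterior Normal(-1/24, 5/8)
obs 8: x=0 → posterior Normal(-1/27, 5/9)
obs 9: x=-4 → posterior Normal(-13/30, 1/2)
obs 10: x=-5/2 → posterior Normal(-41/66, 5/11)
obs 11: x=5/2 → posterior Normal(-13/36, 5/12)
obs 12: x=5 → posterior Normal(2/39, 5/13)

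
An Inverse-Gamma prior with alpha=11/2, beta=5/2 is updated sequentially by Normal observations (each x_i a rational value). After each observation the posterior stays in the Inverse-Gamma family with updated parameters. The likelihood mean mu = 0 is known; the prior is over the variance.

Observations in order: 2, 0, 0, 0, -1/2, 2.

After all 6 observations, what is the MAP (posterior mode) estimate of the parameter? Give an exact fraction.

obs 1: x=2 → posterior Inverse-Gamma(6, 9/2)
obs 2: x=0 → posterior Inverse-Gamma(13/2, 9/2)
obs 3: x=0 → posterior Inverse-Gamma(7, 9/2)
obs 4: x=0 → posterior Inverse-Gamma(15/2, 9/2)
obs 5: x=-1/2 → posterior Inverse-Gamma(8, 37/8)
obs 6: x=2 → posterior Inverse-Gamma(17/2, 53/8)

53/76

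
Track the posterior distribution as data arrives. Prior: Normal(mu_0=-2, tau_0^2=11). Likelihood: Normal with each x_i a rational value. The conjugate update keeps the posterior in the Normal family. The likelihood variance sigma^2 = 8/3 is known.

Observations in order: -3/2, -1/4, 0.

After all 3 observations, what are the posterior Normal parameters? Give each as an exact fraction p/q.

obs 1: x=-3/2 → posterior Normal(-131/82, 88/41)
obs 2: x=-1/4 → posterior Normal(-295/296, 44/37)
obs 3: x=0 → posterior Normal(-295/428, 88/107)

mu_0=-295/428, tau_0^2=88/107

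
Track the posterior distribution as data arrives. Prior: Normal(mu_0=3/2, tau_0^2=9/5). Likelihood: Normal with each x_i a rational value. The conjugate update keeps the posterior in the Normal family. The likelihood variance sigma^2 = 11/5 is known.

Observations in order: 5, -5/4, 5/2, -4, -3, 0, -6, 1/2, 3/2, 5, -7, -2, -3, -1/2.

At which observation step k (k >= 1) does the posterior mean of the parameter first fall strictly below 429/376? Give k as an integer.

obs 1: x=5 → posterior Normal(123/40, 99/100)
obs 2: x=-5/4 → posterior Normal(201/116, 99/145)
obs 3: x=5/2 → posterior Normal(291/152, 99/190)
obs 4: x=-4 → posterior Normal(147/188, 99/235)
obs 5: x=-3 → posterior Normal(39/224, 99/280)
obs 6: x=0 → posterior Normal(3/20, 99/325)
obs 7: x=-6 → posterior Normal(-177/296, 99/370)
obs 8: x=1/2 → posterior Normal(-159/332, 99/415)
obs 9: x=3/2 → posterior Normal(-105/368, 99/460)
obs 10: x=5 → posterior Normal(75/404, 99/505)
obs 11: x=-7 → posterior Normal(-177/440, 9/50)
obs 12: x=-2 → posterior Normal(-249/476, 99/595)
obs 13: x=-3 → posterior Normal(-357/512, 99/640)
obs 14: x=-1/2 → posterior Normal(-375/548, 99/685)

k = 4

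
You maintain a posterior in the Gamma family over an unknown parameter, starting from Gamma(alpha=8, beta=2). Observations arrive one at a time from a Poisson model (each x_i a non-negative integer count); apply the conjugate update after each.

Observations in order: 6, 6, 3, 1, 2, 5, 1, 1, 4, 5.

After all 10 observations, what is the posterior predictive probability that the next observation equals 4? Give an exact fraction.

315343605268157811414591836044031434673563663073280/1743388617272249143997555461487119439669521095365209

obs 1: x=6 → posterior Gamma(14, 3)
obs 2: x=6 → posterior Gamma(20, 4)
obs 3: x=3 → posterior Gamma(23, 5)
obs 4: x=1 → posterior Gamma(24, 6)
obs 5: x=2 → posterior Gamma(26, 7)
obs 6: x=5 → posterior Gamma(31, 8)
obs 7: x=1 → posterior Gamma(32, 9)
obs 8: x=1 → posterior Gamma(33, 10)
obs 9: x=4 → posterior Gamma(37, 11)
obs 10: x=5 → posterior Gamma(42, 12)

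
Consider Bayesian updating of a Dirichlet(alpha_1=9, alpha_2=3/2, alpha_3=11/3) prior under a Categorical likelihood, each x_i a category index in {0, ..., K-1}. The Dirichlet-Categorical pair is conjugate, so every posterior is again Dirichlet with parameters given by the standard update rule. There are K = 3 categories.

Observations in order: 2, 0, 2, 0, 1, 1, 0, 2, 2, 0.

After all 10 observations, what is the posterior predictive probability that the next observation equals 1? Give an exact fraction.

obs 1: x=2 → posterior Dirichlet(9, 3/2, 14/3)
obs 2: x=0 → posterior Dirichlet(10, 3/2, 14/3)
obs 3: x=2 → posterior Dirichlet(10, 3/2, 17/3)
obs 4: x=0 → posterior Dirichlet(11, 3/2, 17/3)
obs 5: x=1 → posterior Dirichlet(11, 5/2, 17/3)
obs 6: x=1 → posterior Dirichlet(11, 7/2, 17/3)
obs 7: x=0 → posterior Dirichlet(12, 7/2, 17/3)
obs 8: x=2 → posterior Dirichlet(12, 7/2, 20/3)
obs 9: x=2 → posterior Dirichlet(12, 7/2, 23/3)
obs 10: x=0 → posterior Dirichlet(13, 7/2, 23/3)

21/145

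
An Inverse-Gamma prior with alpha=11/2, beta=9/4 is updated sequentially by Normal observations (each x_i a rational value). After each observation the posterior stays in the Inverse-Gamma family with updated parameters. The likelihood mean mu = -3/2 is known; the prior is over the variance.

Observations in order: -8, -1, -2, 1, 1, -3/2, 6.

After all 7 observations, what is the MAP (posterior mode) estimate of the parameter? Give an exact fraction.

29/5

obs 1: x=-8 → posterior Inverse-Gamma(6, 187/8)
obs 2: x=-1 → posterior Inverse-Gamma(13/2, 47/2)
obs 3: x=-2 → posterior Inverse-Gamma(7, 189/8)
obs 4: x=1 → posterior Inverse-Gamma(15/2, 107/4)
obs 5: x=1 → posterior Inverse-Gamma(8, 239/8)
obs 6: x=-3/2 → posterior Inverse-Gamma(17/2, 239/8)
obs 7: x=6 → posterior Inverse-Gamma(9, 58)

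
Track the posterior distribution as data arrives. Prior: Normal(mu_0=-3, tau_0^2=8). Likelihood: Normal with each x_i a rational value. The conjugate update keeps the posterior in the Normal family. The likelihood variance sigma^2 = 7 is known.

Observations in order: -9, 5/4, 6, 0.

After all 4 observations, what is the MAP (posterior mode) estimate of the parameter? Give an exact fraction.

obs 1: x=-9 → posterior Normal(-31/5, 56/15)
obs 2: x=5/4 → posterior Normal(-83/23, 56/23)
obs 3: x=6 → posterior Normal(-35/31, 56/31)
obs 4: x=0 → posterior Normal(-35/39, 56/39)

-35/39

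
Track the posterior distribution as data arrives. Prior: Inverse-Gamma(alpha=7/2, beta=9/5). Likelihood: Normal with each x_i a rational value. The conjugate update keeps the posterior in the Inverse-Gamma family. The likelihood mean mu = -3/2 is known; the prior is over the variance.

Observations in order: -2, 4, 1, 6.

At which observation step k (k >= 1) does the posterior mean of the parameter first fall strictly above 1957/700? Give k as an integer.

k = 2

obs 1: x=-2 → posterior Inverse-Gamma(4, 77/40)
obs 2: x=4 → posterior Inverse-Gamma(9/2, 341/20)
obs 3: x=1 → posterior Inverse-Gamma(5, 807/40)
obs 4: x=6 → posterior Inverse-Gamma(11/2, 483/10)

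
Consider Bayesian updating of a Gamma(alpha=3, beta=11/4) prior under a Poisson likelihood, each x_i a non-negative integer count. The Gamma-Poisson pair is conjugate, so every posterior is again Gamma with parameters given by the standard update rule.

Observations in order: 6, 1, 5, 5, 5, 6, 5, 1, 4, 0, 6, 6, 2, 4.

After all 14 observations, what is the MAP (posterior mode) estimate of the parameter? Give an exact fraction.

232/67

obs 1: x=6 → posterior Gamma(9, 15/4)
obs 2: x=1 → posterior Gamma(10, 19/4)
obs 3: x=5 → posterior Gamma(15, 23/4)
obs 4: x=5 → posterior Gamma(20, 27/4)
obs 5: x=5 → posterior Gamma(25, 31/4)
obs 6: x=6 → posterior Gamma(31, 35/4)
obs 7: x=5 → posterior Gamma(36, 39/4)
obs 8: x=1 → posterior Gamma(37, 43/4)
obs 9: x=4 → posterior Gamma(41, 47/4)
obs 10: x=0 → posterior Gamma(41, 51/4)
obs 11: x=6 → posterior Gamma(47, 55/4)
obs 12: x=6 → posterior Gamma(53, 59/4)
obs 13: x=2 → posterior Gamma(55, 63/4)
obs 14: x=4 → posterior Gamma(59, 67/4)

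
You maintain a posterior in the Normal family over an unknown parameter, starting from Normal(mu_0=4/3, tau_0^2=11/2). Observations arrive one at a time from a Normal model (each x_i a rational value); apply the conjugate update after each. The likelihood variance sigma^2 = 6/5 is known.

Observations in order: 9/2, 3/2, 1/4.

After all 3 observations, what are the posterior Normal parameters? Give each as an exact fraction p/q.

mu_0=1439/708, tau_0^2=22/59

obs 1: x=9/2 → posterior Normal(527/134, 66/67)
obs 2: x=3/2 → posterior Normal(173/61, 33/61)
obs 3: x=1/4 → posterior Normal(1439/708, 22/59)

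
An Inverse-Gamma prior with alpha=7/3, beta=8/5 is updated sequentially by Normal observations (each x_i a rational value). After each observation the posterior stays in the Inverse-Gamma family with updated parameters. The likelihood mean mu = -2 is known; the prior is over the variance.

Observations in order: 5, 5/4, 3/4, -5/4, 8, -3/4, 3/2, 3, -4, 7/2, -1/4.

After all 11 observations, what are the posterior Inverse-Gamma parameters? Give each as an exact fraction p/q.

obs 1: x=5 → posterior Inverse-Gamma(17/6, 261/10)
obs 2: x=5/4 → posterior Inverse-Gamma(10/3, 5021/160)
obs 3: x=3/4 → posterior Inverse-Gamma(23/6, 2813/80)
obs 4: x=-5/4 → posterior Inverse-Gamma(13/3, 5671/160)
obs 5: x=8 → posterior Inverse-Gamma(29/6, 13671/160)
obs 6: x=-3/4 → posterior Inverse-Gamma(16/3, 3449/40)
obs 7: x=3/2 → posterior Inverse-Gamma(35/6, 1847/20)
obs 8: x=3 → posterior Inverse-Gamma(19/3, 2097/20)
obs 9: x=-4 → posterior Inverse-Gamma(41/6, 2137/20)
obs 10: x=7/2 → posterior Inverse-Gamma(22/3, 4879/40)
obs 11: x=-1/4 → posterior Inverse-Gamma(47/6, 19761/160)

alpha=47/6, beta=19761/160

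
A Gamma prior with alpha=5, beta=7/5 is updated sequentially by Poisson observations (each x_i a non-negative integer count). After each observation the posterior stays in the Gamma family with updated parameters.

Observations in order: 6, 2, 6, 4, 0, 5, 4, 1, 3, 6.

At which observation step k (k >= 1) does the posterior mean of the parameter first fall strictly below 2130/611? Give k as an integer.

obs 1: x=6 → posterior Gamma(11, 12/5)
obs 2: x=2 → posterior Gamma(13, 17/5)
obs 3: x=6 → posterior Gamma(19, 22/5)
obs 4: x=4 → posterior Gamma(23, 27/5)
obs 5: x=0 → posterior Gamma(23, 32/5)
obs 6: x=5 → posterior Gamma(28, 37/5)
obs 7: x=4 → posterior Gamma(32, 42/5)
obs 8: x=1 → posterior Gamma(33, 47/5)
obs 9: x=3 → posterior Gamma(36, 52/5)
obs 10: x=6 → posterior Gamma(42, 57/5)

k = 9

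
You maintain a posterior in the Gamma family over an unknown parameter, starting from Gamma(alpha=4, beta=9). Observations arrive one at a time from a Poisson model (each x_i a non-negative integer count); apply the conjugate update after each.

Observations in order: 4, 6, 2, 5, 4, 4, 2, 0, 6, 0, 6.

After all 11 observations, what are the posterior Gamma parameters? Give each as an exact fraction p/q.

obs 1: x=4 → posterior Gamma(8, 10)
obs 2: x=6 → posterior Gamma(14, 11)
obs 3: x=2 → posterior Gamma(16, 12)
obs 4: x=5 → posterior Gamma(21, 13)
obs 5: x=4 → posterior Gamma(25, 14)
obs 6: x=4 → posterior Gamma(29, 15)
obs 7: x=2 → posterior Gamma(31, 16)
obs 8: x=0 → posterior Gamma(31, 17)
obs 9: x=6 → posterior Gamma(37, 18)
obs 10: x=0 → posterior Gamma(37, 19)
obs 11: x=6 → posterior Gamma(43, 20)

alpha=43, beta=20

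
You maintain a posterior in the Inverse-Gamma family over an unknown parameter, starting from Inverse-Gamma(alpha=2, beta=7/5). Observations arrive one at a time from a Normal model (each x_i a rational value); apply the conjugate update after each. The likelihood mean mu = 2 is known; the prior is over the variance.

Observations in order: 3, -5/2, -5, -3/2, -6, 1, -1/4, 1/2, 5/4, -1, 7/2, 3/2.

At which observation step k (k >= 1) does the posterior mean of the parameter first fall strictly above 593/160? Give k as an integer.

k = 2

obs 1: x=3 → posterior Inverse-Gamma(5/2, 19/10)
obs 2: x=-5/2 → posterior Inverse-Gamma(3, 481/40)
obs 3: x=-5 → posterior Inverse-Gamma(7/2, 1461/40)
obs 4: x=-3/2 → posterior Inverse-Gamma(4, 853/20)
obs 5: x=-6 → posterior Inverse-Gamma(9/2, 1493/20)
obs 6: x=1 → posterior Inverse-Gamma(5, 1503/20)
obs 7: x=-1/4 → posterior Inverse-Gamma(11/2, 12429/160)
obs 8: x=1/2 → posterior Inverse-Gamma(6, 12609/160)
obs 9: x=5/4 → posterior Inverse-Gamma(13/2, 6327/80)
obs 10: x=-1 → posterior Inverse-Gamma(7, 6687/80)
obs 11: x=7/2 → posterior Inverse-Gamma(15/2, 6777/80)
obs 12: x=3/2 → posterior Inverse-Gamma(8, 6787/80)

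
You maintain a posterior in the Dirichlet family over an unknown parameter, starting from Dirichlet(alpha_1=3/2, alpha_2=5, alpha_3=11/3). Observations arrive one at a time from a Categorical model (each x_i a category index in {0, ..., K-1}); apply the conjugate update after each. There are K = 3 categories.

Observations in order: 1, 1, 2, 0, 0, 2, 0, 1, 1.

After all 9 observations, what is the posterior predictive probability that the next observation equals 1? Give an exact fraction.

54/115

obs 1: x=1 → posterior Dirichlet(3/2, 6, 11/3)
obs 2: x=1 → posterior Dirichlet(3/2, 7, 11/3)
obs 3: x=2 → posterior Dirichlet(3/2, 7, 14/3)
obs 4: x=0 → posterior Dirichlet(5/2, 7, 14/3)
obs 5: x=0 → posterior Dirichlet(7/2, 7, 14/3)
obs 6: x=2 → posterior Dirichlet(7/2, 7, 17/3)
obs 7: x=0 → posterior Dirichlet(9/2, 7, 17/3)
obs 8: x=1 → posterior Dirichlet(9/2, 8, 17/3)
obs 9: x=1 → posterior Dirichlet(9/2, 9, 17/3)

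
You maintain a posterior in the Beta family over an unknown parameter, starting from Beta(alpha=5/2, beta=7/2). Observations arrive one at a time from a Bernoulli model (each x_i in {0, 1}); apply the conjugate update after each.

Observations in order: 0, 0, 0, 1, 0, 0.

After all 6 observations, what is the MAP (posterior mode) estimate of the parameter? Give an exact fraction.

1/4

obs 1: x=0 → posterior Beta(5/2, 9/2)
obs 2: x=0 → posterior Beta(5/2, 11/2)
obs 3: x=0 → posterior Beta(5/2, 13/2)
obs 4: x=1 → posterior Beta(7/2, 13/2)
obs 5: x=0 → posterior Beta(7/2, 15/2)
obs 6: x=0 → posterior Beta(7/2, 17/2)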